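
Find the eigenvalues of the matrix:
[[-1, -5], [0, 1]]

Characteristic equation: det(A - λI) = 0
λ² - (trace)λ + (det) = 0
trace = -1 + 1 = 0, det = (-1)(1) - (-5)(0) = -1
λ² - (0)λ + (-1) = 0
λ = (0 ± √((0)² - 4·(-1))) / 2 = (0 ± √4) / 2
Solving: λ = -1, 1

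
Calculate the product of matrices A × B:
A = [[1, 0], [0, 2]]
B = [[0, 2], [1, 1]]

Matrix multiplication:
C[0][0] = 1×0 + 0×1 = 0
C[0][1] = 1×2 + 0×1 = 2
C[1][0] = 0×0 + 2×1 = 2
C[1][1] = 0×2 + 2×1 = 2
Result: [[0, 2], [2, 2]]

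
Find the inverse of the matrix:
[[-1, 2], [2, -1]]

For [[a,b],[c,d]], inverse = (1/det)·[[d,-b],[-c,a]]
det = (-1)(-1) - (2)(2) = 1 - 4 = -3
Inverse = (1/-3)·[[-1, -2], [-2, -1]]
= [[1/3, 2/3], [2/3, 1/3]]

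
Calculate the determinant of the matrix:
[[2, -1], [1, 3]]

For a 2×2 matrix [[a, b], [c, d]], det = ad - bc
det = (2)(3) - (-1)(1) = 6 - -1 = 7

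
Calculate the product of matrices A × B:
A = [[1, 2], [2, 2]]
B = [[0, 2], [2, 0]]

Matrix multiplication:
C[0][0] = 1×0 + 2×2 = 4
C[0][1] = 1×2 + 2×0 = 2
C[1][0] = 2×0 + 2×2 = 4
C[1][1] = 2×2 + 2×0 = 4
Result: [[4, 2], [4, 4]]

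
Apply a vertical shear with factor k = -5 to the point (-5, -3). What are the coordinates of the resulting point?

Shear matrix for vertical shear with factor k = -5:
[[1, 0], [-5, 1]]
Result: (-5, -3) → (-5, 22)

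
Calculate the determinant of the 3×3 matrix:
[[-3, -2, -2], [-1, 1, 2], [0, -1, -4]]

Expansion along first row:
det = -3·det([[1,2],[-1,-4]]) - -2·det([[-1,2],[0,-4]]) + -2·det([[-1,1],[0,-1]])
    = -3·(1·-4 - 2·-1) - -2·(-1·-4 - 2·0) + -2·(-1·-1 - 1·0)
    = -3·-2 - -2·4 + -2·1
    = 6 + 8 + -2 = 12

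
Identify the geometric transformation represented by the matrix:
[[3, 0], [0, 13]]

This matrix represents: non-uniform scaling by sx = 3, sy = 13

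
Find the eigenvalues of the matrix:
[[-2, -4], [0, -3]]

Characteristic equation: det(A - λI) = 0
λ² - (trace)λ + (det) = 0
trace = -2 + -3 = -5, det = (-2)(-3) - (-4)(0) = 6
λ² - (-5)λ + (6) = 0
λ = (-5 ± √((-5)² - 4·(6))) / 2 = (-5 ± √1) / 2
Solving: λ = -3, -2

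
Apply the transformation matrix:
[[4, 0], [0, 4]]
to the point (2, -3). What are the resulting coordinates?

Matrix multiplication:
[[4, 0], [0, 4]] × [2, -3]ᵀ
= [(4)(2) + (0)(-3), (0)(2) + (4)(-3)]ᵀ
= [8, -12]ᵀ
Result: (8, -12)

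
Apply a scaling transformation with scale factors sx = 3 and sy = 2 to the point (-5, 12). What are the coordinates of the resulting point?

Scaling matrix:
[[3, 0], [0, 2]]
Result: (-5 × 3, 12 × 2) = (-15, 24)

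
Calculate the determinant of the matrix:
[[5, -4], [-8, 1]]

For a 2×2 matrix [[a, b], [c, d]], det = ad - bc
det = (5)(1) - (-4)(-8) = 5 - 32 = -27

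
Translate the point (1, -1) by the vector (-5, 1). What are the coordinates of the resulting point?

Translation by (-5, 1) (homogeneous matrix [[1, 0, -5], [0, 1, 1], [0, 0, 1]]):
x' = 1 + -5 = -4
y' = -1 + 1 = 0
Result: (-4, 0)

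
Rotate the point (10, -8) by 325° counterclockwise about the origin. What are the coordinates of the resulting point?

Rotation matrix for 325°: [[cos 325°, -sin 325°], [sin 325°, cos 325°]] ≈ [[0.819152, 0.573576], [-0.573576, 0.819152]]
[[0.819152, 0.573576], [-0.573576, 0.819152]] × [10, -8]ᵀ ≈ [3.6029, -12.2890]ᵀ
Result: (3.6029, -12.2890)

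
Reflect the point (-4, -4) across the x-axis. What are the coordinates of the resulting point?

Reflection across x-axis: (-4, -4) → (-4, 4)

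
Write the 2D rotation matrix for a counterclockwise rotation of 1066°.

Rotation matrix formula: [[cos θ, -sin θ], [sin θ, cos θ]]
For θ = 1066°:
cos(1066°) = 0.9703
sin(1066°) = -0.2419
Result: [[0.9703, 0.2419], [-0.2419, 0.9703]]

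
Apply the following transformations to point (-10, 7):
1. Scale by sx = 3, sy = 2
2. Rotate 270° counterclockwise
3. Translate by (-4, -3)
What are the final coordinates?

Step 1: Scale → (-30, 14)
Step 2: Rotate 270° → (14, 30)
Step 3: Translate → (10, 27)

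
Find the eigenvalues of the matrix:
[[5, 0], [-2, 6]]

Characteristic equation: det(A - λI) = 0
λ² - (trace)λ + (det) = 0
trace = 5 + 6 = 11, det = (5)(6) - (0)(-2) = 30
λ² - (11)λ + (30) = 0
λ = (11 ± √((11)² - 4·(30))) / 2 = (11 ± √1) / 2
Solving: λ = 5, 6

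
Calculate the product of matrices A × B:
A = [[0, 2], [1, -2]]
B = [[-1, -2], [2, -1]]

Matrix multiplication:
C[0][0] = 0×-1 + 2×2 = 4
C[0][1] = 0×-2 + 2×-1 = -2
C[1][0] = 1×-1 + -2×2 = -5
C[1][1] = 1×-2 + -2×-1 = 0
Result: [[4, -2], [-5, 0]]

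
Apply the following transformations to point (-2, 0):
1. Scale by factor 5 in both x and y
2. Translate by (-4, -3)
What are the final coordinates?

Step 1: Scale (-2, 0) by 5 → (-10, 0)
Step 2: Translate by (-4, -3) → (-14, -3)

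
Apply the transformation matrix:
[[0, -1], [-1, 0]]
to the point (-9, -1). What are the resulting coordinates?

Matrix multiplication:
[[0, -1], [-1, 0]] × [-9, -1]ᵀ
= [(0)(-9) + (-1)(-1), (-1)(-9) + (0)(-1)]ᵀ
= [1, 9]ᵀ
Result: (1, 9)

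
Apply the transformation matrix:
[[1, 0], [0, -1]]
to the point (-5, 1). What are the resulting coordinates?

Matrix multiplication:
[[1, 0], [0, -1]] × [-5, 1]ᵀ
= [(1)(-5) + (0)(1), (0)(-5) + (-1)(1)]ᵀ
= [-5, -1]ᵀ
Result: (-5, -1)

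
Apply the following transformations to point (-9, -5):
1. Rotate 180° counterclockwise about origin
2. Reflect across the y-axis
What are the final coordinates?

Step 1: Rotate 180° → (9, 5)
Step 2: Reflect across y-axis → (-9, 5)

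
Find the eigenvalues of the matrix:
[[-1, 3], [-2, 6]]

Characteristic equation: det(A - λI) = 0
λ² - (trace)λ + (det) = 0
trace = -1 + 6 = 5, det = (-1)(6) - (3)(-2) = 0
λ² - (5)λ + (0) = 0
λ = (5 ± √((5)² - 4·(0))) / 2 = (5 ± √25) / 2
Solving: λ = 0, 5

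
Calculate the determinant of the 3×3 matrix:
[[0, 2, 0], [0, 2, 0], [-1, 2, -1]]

Expansion along first row:
det = 0·det([[2,0],[2,-1]]) - 2·det([[0,0],[-1,-1]]) + 0·det([[0,2],[-1,2]])
    = 0·(2·-1 - 0·2) - 2·(0·-1 - 0·-1) + 0·(0·2 - 2·-1)
    = 0·-2 - 2·0 + 0·2
    = 0 + 0 + 0 = 0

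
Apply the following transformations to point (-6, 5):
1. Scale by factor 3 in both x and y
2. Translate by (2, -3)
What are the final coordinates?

Step 1: Scale (-6, 5) by 3 → (-18, 15)
Step 2: Translate by (2, -3) → (-16, 12)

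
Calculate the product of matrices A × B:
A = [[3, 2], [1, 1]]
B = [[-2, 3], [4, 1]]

Matrix multiplication:
C[0][0] = 3×-2 + 2×4 = 2
C[0][1] = 3×3 + 2×1 = 11
C[1][0] = 1×-2 + 1×4 = 2
C[1][1] = 1×3 + 1×1 = 4
Result: [[2, 11], [2, 4]]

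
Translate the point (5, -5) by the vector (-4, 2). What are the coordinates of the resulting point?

Translation by (-4, 2) (homogeneous matrix [[1, 0, -4], [0, 1, 2], [0, 0, 1]]):
x' = 5 + -4 = 1
y' = -5 + 2 = -3
Result: (1, -3)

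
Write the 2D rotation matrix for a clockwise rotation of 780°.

Rotation matrix formula: [[cos θ, -sin θ], [sin θ, cos θ]]
A clockwise rotation by 780° is equivalent to a counterclockwise rotation by -780°.
For θ = -780°:
cos(-780°) = 1/2
sin(-780°) = -√3/2
Result: [[1/2, √3/2], [-√3/2, 1/2]]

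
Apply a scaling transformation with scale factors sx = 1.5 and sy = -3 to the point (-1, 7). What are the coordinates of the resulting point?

Scaling matrix:
[[1.50, 0], [0, -3]]
Result: (-1 × 1.5, 7 × -3) = (-1.5, -21)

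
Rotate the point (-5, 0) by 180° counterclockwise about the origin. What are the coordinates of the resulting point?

Rotation matrix for 180°: [[cos 180°, -sin 180°], [sin 180°, cos 180°]] = [[-1, 0], [0, -1]]
[[-1, 0], [0, -1]] × [-5, 0]ᵀ = [5, 0]ᵀ
Result: (5, 0)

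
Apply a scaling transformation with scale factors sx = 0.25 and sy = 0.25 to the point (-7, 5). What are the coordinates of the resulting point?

Scaling matrix:
[[0.25, 0], [0, 0.25]]
Result: (-7 × 0.25, 5 × 0.25) = (-1.75, 1.25)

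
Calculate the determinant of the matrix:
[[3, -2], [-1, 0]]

For a 2×2 matrix [[a, b], [c, d]], det = ad - bc
det = (3)(0) - (-2)(-1) = 0 - 2 = -2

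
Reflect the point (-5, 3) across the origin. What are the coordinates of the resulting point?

Reflection across origin: (-5, 3) → (5, -3)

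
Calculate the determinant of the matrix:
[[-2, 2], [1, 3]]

For a 2×2 matrix [[a, b], [c, d]], det = ad - bc
det = (-2)(3) - (2)(1) = -6 - 2 = -8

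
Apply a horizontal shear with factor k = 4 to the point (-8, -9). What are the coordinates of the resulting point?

Shear matrix for horizontal shear with factor k = 4:
[[1, 4], [0, 1]]
Result: (-8, -9) → (-44, -9)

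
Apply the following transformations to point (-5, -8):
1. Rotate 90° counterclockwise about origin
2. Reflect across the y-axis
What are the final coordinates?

Step 1: Rotate 90° → (8, -5)
Step 2: Reflect across y-axis → (-8, -5)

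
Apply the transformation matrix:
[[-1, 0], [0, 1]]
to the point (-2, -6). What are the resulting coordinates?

Matrix multiplication:
[[-1, 0], [0, 1]] × [-2, -6]ᵀ
= [(-1)(-2) + (0)(-6), (0)(-2) + (1)(-6)]ᵀ
= [2, -6]ᵀ
Result: (2, -6)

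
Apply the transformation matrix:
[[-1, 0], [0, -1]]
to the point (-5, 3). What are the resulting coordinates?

Matrix multiplication:
[[-1, 0], [0, -1]] × [-5, 3]ᵀ
= [(-1)(-5) + (0)(3), (0)(-5) + (-1)(3)]ᵀ
= [5, -3]ᵀ
Result: (5, -3)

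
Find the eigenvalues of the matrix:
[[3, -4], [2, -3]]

Characteristic equation: det(A - λI) = 0
λ² - (trace)λ + (det) = 0
trace = 3 + -3 = 0, det = (3)(-3) - (-4)(2) = -1
λ² - (0)λ + (-1) = 0
λ = (0 ± √((0)² - 4·(-1))) / 2 = (0 ± √4) / 2
Solving: λ = -1, 1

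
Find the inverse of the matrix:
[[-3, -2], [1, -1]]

For [[a,b],[c,d]], inverse = (1/det)·[[d,-b],[-c,a]]
det = (-3)(-1) - (-2)(1) = 3 - -2 = 5
Inverse = (1/5)·[[-1, 2], [-1, -3]]
= [[-1/5, 2/5], [-1/5, -3/5]]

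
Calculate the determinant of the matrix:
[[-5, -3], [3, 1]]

For a 2×2 matrix [[a, b], [c, d]], det = ad - bc
det = (-5)(1) - (-3)(3) = -5 - -9 = 4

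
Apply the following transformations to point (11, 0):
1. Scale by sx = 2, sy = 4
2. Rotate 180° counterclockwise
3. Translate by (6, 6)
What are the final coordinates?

Step 1: Scale → (22, 0)
Step 2: Rotate 180° → (-22, 0)
Step 3: Translate → (-16, 6)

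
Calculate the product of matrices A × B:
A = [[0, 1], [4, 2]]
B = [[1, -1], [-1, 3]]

Matrix multiplication:
C[0][0] = 0×1 + 1×-1 = -1
C[0][1] = 0×-1 + 1×3 = 3
C[1][0] = 4×1 + 2×-1 = 2
C[1][1] = 4×-1 + 2×3 = 2
Result: [[-1, 3], [2, 2]]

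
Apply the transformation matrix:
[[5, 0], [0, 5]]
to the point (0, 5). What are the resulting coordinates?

Matrix multiplication:
[[5, 0], [0, 5]] × [0, 5]ᵀ
= [(5)(0) + (0)(5), (0)(0) + (5)(5)]ᵀ
= [0, 25]ᵀ
Result: (0, 25)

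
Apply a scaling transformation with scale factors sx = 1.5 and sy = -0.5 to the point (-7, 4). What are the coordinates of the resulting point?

Scaling matrix:
[[1.50, 0], [0, -0.50]]
Result: (-7 × 1.5, 4 × -0.5) = (-10.5, -2)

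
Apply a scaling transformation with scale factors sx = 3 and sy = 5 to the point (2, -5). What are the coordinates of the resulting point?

Scaling matrix:
[[3, 0], [0, 5]]
Result: (2 × 3, -5 × 5) = (6, -25)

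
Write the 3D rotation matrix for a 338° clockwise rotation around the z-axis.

Rotation matrix for clockwise 338° around z-axis:
A clockwise rotation by 338° is a counterclockwise rotation by -338°.
cos(-338°) = 0.9272, sin(-338°) = 0.3746
Result: [[0.9272, -0.3746, 0], [0.3746, 0.9272, 0], [0, 0, 1]]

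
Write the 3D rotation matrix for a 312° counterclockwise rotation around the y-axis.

Rotation matrix for counterclockwise 312° around y-axis:
cos(312°) = 0.6691, sin(312°) = -0.7431
Result: [[0.6691, 0, -0.7431], [0, 1, 0], [0.7431, 0, 0.6691]]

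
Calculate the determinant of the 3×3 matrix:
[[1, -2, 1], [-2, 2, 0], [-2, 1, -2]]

Expansion along first row:
det = 1·det([[2,0],[1,-2]]) - -2·det([[-2,0],[-2,-2]]) + 1·det([[-2,2],[-2,1]])
    = 1·(2·-2 - 0·1) - -2·(-2·-2 - 0·-2) + 1·(-2·1 - 2·-2)
    = 1·-4 - -2·4 + 1·2
    = -4 + 8 + 2 = 6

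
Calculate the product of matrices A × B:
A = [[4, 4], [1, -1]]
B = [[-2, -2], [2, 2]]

Matrix multiplication:
C[0][0] = 4×-2 + 4×2 = 0
C[0][1] = 4×-2 + 4×2 = 0
C[1][0] = 1×-2 + -1×2 = -4
C[1][1] = 1×-2 + -1×2 = -4
Result: [[0, 0], [-4, -4]]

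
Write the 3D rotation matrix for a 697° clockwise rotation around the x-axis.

Rotation matrix for clockwise 697° around x-axis:
A clockwise rotation by 697° is a counterclockwise rotation by -697°.
cos(-697°) = 0.9205, sin(-697°) = 0.3907
Result: [[1, 0, 0], [0, 0.9205, -0.3907], [0, 0.3907, 0.9205]]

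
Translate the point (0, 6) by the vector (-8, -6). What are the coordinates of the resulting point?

Translation by (-8, -6) (homogeneous matrix [[1, 0, -8], [0, 1, -6], [0, 0, 1]]):
x' = 0 + -8 = -8
y' = 6 + -6 = 0
Result: (-8, 0)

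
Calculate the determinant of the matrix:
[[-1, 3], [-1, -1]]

For a 2×2 matrix [[a, b], [c, d]], det = ad - bc
det = (-1)(-1) - (3)(-1) = 1 - -3 = 4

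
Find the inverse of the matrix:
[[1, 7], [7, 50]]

For [[a,b],[c,d]], inverse = (1/det)·[[d,-b],[-c,a]]
det = (1)(50) - (7)(7) = 50 - 49 = 1
Inverse = [[50, -7], [-7, 1]]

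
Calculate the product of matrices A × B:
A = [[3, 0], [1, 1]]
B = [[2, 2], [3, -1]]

Matrix multiplication:
C[0][0] = 3×2 + 0×3 = 6
C[0][1] = 3×2 + 0×-1 = 6
C[1][0] = 1×2 + 1×3 = 5
C[1][1] = 1×2 + 1×-1 = 1
Result: [[6, 6], [5, 1]]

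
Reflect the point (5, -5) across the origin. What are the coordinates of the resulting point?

Reflection across origin: (5, -5) → (-5, 5)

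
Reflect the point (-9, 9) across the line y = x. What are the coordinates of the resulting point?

Reflection across line y = x: (-9, 9) → (9, -9)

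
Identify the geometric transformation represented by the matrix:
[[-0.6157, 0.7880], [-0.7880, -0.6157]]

This matrix represents: rotation by 232° counterclockwise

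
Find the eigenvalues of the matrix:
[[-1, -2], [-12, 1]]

Characteristic equation: det(A - λI) = 0
λ² - (trace)λ + (det) = 0
trace = -1 + 1 = 0, det = (-1)(1) - (-2)(-12) = -25
λ² - (0)λ + (-25) = 0
λ = (0 ± √((0)² - 4·(-25))) / 2 = (0 ± √100) / 2
Solving: λ = -5, 5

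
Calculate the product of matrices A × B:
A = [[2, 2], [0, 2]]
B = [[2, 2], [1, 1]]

Matrix multiplication:
C[0][0] = 2×2 + 2×1 = 6
C[0][1] = 2×2 + 2×1 = 6
C[1][0] = 0×2 + 2×1 = 2
C[1][1] = 0×2 + 2×1 = 2
Result: [[6, 6], [2, 2]]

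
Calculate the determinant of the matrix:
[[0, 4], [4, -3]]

For a 2×2 matrix [[a, b], [c, d]], det = ad - bc
det = (0)(-3) - (4)(4) = 0 - 16 = -16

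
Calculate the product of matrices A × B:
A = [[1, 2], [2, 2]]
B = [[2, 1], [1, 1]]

Matrix multiplication:
C[0][0] = 1×2 + 2×1 = 4
C[0][1] = 1×1 + 2×1 = 3
C[1][0] = 2×2 + 2×1 = 6
C[1][1] = 2×1 + 2×1 = 4
Result: [[4, 3], [6, 4]]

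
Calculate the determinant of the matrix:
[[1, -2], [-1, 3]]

For a 2×2 matrix [[a, b], [c, d]], det = ad - bc
det = (1)(3) - (-2)(-1) = 3 - 2 = 1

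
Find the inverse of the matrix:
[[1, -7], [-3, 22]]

For [[a,b],[c,d]], inverse = (1/det)·[[d,-b],[-c,a]]
det = (1)(22) - (-7)(-3) = 22 - 21 = 1
Inverse = [[22, 7], [3, 1]]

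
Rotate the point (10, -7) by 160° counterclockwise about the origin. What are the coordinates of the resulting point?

Rotation matrix for 160°: [[cos 160°, -sin 160°], [sin 160°, cos 160°]] ≈ [[-0.939693, -0.342020], [0.342020, -0.939693]]
[[-0.939693, -0.342020], [0.342020, -0.939693]] × [10, -7]ᵀ ≈ [-7.0028, 9.9980]ᵀ
Result: (-7.0028, 9.9980)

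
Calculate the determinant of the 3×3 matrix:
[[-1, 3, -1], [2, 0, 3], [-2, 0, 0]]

Expansion along first row:
det = -1·det([[0,3],[0,0]]) - 3·det([[2,3],[-2,0]]) + -1·det([[2,0],[-2,0]])
    = -1·(0·0 - 3·0) - 3·(2·0 - 3·-2) + -1·(2·0 - 0·-2)
    = -1·0 - 3·6 + -1·0
    = 0 + -18 + 0 = -18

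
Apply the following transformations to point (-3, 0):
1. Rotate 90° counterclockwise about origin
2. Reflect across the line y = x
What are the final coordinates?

Step 1: Rotate 90° → (0, -3)
Step 2: Reflect across line y = x → (-3, 0)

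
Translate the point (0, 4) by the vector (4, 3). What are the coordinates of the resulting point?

Translation by (4, 3) (homogeneous matrix [[1, 0, 4], [0, 1, 3], [0, 0, 1]]):
x' = 0 + 4 = 4
y' = 4 + 3 = 7
Result: (4, 7)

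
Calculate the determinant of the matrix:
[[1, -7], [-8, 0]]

For a 2×2 matrix [[a, b], [c, d]], det = ad - bc
det = (1)(0) - (-7)(-8) = 0 - 56 = -56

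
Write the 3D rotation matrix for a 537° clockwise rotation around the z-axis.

Rotation matrix for clockwise 537° around z-axis:
A clockwise rotation by 537° is a counterclockwise rotation by -537°.
cos(-537°) = -0.9986, sin(-537°) = -0.0523
Result: [[-0.9986, 0.0523, 0], [-0.0523, -0.9986, 0], [0, 0, 1]]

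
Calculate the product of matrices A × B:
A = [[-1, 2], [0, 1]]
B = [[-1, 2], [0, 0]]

Matrix multiplication:
C[0][0] = -1×-1 + 2×0 = 1
C[0][1] = -1×2 + 2×0 = -2
C[1][0] = 0×-1 + 1×0 = 0
C[1][1] = 0×2 + 1×0 = 0
Result: [[1, -2], [0, 0]]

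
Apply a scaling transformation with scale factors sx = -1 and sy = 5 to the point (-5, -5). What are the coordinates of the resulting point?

Scaling matrix:
[[-1, 0], [0, 5]]
Result: (-5 × -1, -5 × 5) = (5, -25)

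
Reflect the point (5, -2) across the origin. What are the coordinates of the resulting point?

Reflection across origin: (5, -2) → (-5, 2)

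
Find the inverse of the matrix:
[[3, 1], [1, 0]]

For [[a,b],[c,d]], inverse = (1/det)·[[d,-b],[-c,a]]
det = (3)(0) - (1)(1) = 0 - 1 = -1
Inverse = (1/-1)·[[0, -1], [-1, 3]]
= [[0, 1], [1, -3]]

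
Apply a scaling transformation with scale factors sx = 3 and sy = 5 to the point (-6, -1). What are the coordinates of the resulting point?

Scaling matrix:
[[3, 0], [0, 5]]
Result: (-6 × 3, -1 × 5) = (-18, -5)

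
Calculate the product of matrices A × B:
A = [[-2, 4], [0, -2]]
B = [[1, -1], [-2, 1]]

Matrix multiplication:
C[0][0] = -2×1 + 4×-2 = -10
C[0][1] = -2×-1 + 4×1 = 6
C[1][0] = 0×1 + -2×-2 = 4
C[1][1] = 0×-1 + -2×1 = -2
Result: [[-10, 6], [4, -2]]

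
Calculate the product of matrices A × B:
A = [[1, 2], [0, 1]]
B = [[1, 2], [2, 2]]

Matrix multiplication:
C[0][0] = 1×1 + 2×2 = 5
C[0][1] = 1×2 + 2×2 = 6
C[1][0] = 0×1 + 1×2 = 2
C[1][1] = 0×2 + 1×2 = 2
Result: [[5, 6], [2, 2]]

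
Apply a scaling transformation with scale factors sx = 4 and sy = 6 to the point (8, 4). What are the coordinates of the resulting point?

Scaling matrix:
[[4, 0], [0, 6]]
Result: (8 × 4, 4 × 6) = (32, 24)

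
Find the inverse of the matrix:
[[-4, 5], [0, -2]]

For [[a,b],[c,d]], inverse = (1/det)·[[d,-b],[-c,a]]
det = (-4)(-2) - (5)(0) = 8 - 0 = 8
Inverse = (1/8)·[[-2, -5], [0, -4]]
= [[-1/4, -5/8], [0, -1/2]]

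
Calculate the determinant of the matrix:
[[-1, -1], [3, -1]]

For a 2×2 matrix [[a, b], [c, d]], det = ad - bc
det = (-1)(-1) - (-1)(3) = 1 - -3 = 4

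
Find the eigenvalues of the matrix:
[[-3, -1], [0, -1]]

Characteristic equation: det(A - λI) = 0
λ² - (trace)λ + (det) = 0
trace = -3 + -1 = -4, det = (-3)(-1) - (-1)(0) = 3
λ² - (-4)λ + (3) = 0
λ = (-4 ± √((-4)² - 4·(3))) / 2 = (-4 ± √4) / 2
Solving: λ = -3, -1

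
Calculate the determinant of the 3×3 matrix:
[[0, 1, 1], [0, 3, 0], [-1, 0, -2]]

Expansion along first row:
det = 0·det([[3,0],[0,-2]]) - 1·det([[0,0],[-1,-2]]) + 1·det([[0,3],[-1,0]])
    = 0·(3·-2 - 0·0) - 1·(0·-2 - 0·-1) + 1·(0·0 - 3·-1)
    = 0·-6 - 1·0 + 1·3
    = 0 + 0 + 3 = 3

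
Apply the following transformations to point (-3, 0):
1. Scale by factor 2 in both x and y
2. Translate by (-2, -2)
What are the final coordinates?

Step 1: Scale (-3, 0) by 2 → (-6, 0)
Step 2: Translate by (-2, -2) → (-8, -2)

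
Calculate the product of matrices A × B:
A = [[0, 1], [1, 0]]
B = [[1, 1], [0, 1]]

Matrix multiplication:
C[0][0] = 0×1 + 1×0 = 0
C[0][1] = 0×1 + 1×1 = 1
C[1][0] = 1×1 + 0×0 = 1
C[1][1] = 1×1 + 0×1 = 1
Result: [[0, 1], [1, 1]]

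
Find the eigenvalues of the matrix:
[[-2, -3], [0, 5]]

Characteristic equation: det(A - λI) = 0
λ² - (trace)λ + (det) = 0
trace = -2 + 5 = 3, det = (-2)(5) - (-3)(0) = -10
λ² - (3)λ + (-10) = 0
λ = (3 ± √((3)² - 4·(-10))) / 2 = (3 ± √49) / 2
Solving: λ = -2, 5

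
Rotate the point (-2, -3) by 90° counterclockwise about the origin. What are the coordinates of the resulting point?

Rotation matrix for 90°: [[cos 90°, -sin 90°], [sin 90°, cos 90°]] = [[0, -1], [1, 0]]
[[0, -1], [1, 0]] × [-2, -3]ᵀ = [3, -2]ᵀ
Result: (3, -2)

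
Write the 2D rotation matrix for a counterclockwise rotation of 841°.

Rotation matrix formula: [[cos θ, -sin θ], [sin θ, cos θ]]
For θ = 841°:
cos(841°) = -0.5150
sin(841°) = 0.8572
Result: [[-0.5150, -0.8572], [0.8572, -0.5150]]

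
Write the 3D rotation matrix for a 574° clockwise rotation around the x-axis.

Rotation matrix for clockwise 574° around x-axis:
A clockwise rotation by 574° is a counterclockwise rotation by -574°.
cos(-574°) = -0.8290, sin(-574°) = 0.5592
Result: [[1, 0, 0], [0, -0.8290, -0.5592], [0, 0.5592, -0.8290]]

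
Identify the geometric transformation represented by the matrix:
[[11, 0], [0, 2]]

This matrix represents: non-uniform scaling by sx = 11, sy = 2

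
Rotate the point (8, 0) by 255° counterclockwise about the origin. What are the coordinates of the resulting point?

Rotation matrix for 255°: [[cos 255°, -sin 255°], [sin 255°, cos 255°]] ≈ [[-0.258819, 0.965926], [-0.965926, -0.258819]]
[[-0.258819, 0.965926], [-0.965926, -0.258819]] × [8, 0]ᵀ ≈ [-2.0706, -7.7274]ᵀ
Result: (-2.0706, -7.7274)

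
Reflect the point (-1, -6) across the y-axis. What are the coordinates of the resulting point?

Reflection across y-axis: (-1, -6) → (1, -6)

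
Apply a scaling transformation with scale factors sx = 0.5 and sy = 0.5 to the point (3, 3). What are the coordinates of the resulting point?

Scaling matrix:
[[0.50, 0], [0, 0.50]]
Result: (3 × 0.5, 3 × 0.5) = (1.5, 1.5)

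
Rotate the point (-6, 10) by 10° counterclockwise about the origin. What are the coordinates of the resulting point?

Rotation matrix for 10°: [[cos 10°, -sin 10°], [sin 10°, cos 10°]] ≈ [[0.984808, -0.173648], [0.173648, 0.984808]]
[[0.984808, -0.173648], [0.173648, 0.984808]] × [-6, 10]ᵀ ≈ [-7.6453, 8.8062]ᵀ
Result: (-7.6453, 8.8062)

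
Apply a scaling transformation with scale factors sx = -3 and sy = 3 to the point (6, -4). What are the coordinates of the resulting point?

Scaling matrix:
[[-3, 0], [0, 3]]
Result: (6 × -3, -4 × 3) = (-18, -12)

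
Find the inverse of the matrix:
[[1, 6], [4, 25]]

For [[a,b],[c,d]], inverse = (1/det)·[[d,-b],[-c,a]]
det = (1)(25) - (6)(4) = 25 - 24 = 1
Inverse = [[25, -6], [-4, 1]]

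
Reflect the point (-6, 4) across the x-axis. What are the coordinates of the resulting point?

Reflection across x-axis: (-6, 4) → (-6, -4)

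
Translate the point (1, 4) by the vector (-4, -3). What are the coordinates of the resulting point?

Translation by (-4, -3) (homogeneous matrix [[1, 0, -4], [0, 1, -3], [0, 0, 1]]):
x' = 1 + -4 = -3
y' = 4 + -3 = 1
Result: (-3, 1)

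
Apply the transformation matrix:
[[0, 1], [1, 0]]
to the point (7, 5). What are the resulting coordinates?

Matrix multiplication:
[[0, 1], [1, 0]] × [7, 5]ᵀ
= [(0)(7) + (1)(5), (1)(7) + (0)(5)]ᵀ
= [5, 7]ᵀ
Result: (5, 7)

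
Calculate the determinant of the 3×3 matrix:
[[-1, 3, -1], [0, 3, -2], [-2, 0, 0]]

Expansion along first row:
det = -1·det([[3,-2],[0,0]]) - 3·det([[0,-2],[-2,0]]) + -1·det([[0,3],[-2,0]])
    = -1·(3·0 - -2·0) - 3·(0·0 - -2·-2) + -1·(0·0 - 3·-2)
    = -1·0 - 3·-4 + -1·6
    = 0 + 12 + -6 = 6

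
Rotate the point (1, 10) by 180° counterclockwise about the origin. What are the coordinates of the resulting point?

Rotation matrix for 180°: [[cos 180°, -sin 180°], [sin 180°, cos 180°]] = [[-1, 0], [0, -1]]
[[-1, 0], [0, -1]] × [1, 10]ᵀ = [-1, -10]ᵀ
Result: (-1, -10)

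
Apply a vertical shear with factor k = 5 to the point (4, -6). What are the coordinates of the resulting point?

Shear matrix for vertical shear with factor k = 5:
[[1, 0], [5, 1]]
Result: (4, -6) → (4, 14)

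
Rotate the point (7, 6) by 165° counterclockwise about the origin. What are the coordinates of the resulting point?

Rotation matrix for 165°: [[cos 165°, -sin 165°], [sin 165°, cos 165°]] ≈ [[-0.965926, -0.258819], [0.258819, -0.965926]]
[[-0.965926, -0.258819], [0.258819, -0.965926]] × [7, 6]ᵀ ≈ [-8.3144, -3.9838]ᵀ
Result: (-8.3144, -3.9838)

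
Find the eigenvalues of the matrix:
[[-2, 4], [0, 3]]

Characteristic equation: det(A - λI) = 0
λ² - (trace)λ + (det) = 0
trace = -2 + 3 = 1, det = (-2)(3) - (4)(0) = -6
λ² - (1)λ + (-6) = 0
λ = (1 ± √((1)² - 4·(-6))) / 2 = (1 ± √25) / 2
Solving: λ = -2, 3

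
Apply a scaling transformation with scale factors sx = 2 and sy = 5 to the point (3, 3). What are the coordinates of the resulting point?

Scaling matrix:
[[2, 0], [0, 5]]
Result: (3 × 2, 3 × 5) = (6, 15)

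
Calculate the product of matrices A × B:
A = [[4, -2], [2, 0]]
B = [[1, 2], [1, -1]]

Matrix multiplication:
C[0][0] = 4×1 + -2×1 = 2
C[0][1] = 4×2 + -2×-1 = 10
C[1][0] = 2×1 + 0×1 = 2
C[1][1] = 2×2 + 0×-1 = 4
Result: [[2, 10], [2, 4]]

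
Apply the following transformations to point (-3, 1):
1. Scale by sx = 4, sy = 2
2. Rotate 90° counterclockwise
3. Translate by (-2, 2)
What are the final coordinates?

Step 1: Scale → (-12, 2)
Step 2: Rotate 90° → (-2, -12)
Step 3: Translate → (-4, -10)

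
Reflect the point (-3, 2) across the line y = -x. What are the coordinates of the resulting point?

Reflection across line y = -x: (-3, 2) → (-2, 3)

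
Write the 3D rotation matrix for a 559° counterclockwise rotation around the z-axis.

Rotation matrix for counterclockwise 559° around z-axis:
cos(559°) = -0.9455, sin(559°) = -0.3256
Result: [[-0.9455, 0.3256, 0], [-0.3256, -0.9455, 0], [0, 0, 1]]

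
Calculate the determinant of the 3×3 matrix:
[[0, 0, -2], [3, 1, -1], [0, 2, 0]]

Expansion along first row:
det = 0·det([[1,-1],[2,0]]) - 0·det([[3,-1],[0,0]]) + -2·det([[3,1],[0,2]])
    = 0·(1·0 - -1·2) - 0·(3·0 - -1·0) + -2·(3·2 - 1·0)
    = 0·2 - 0·0 + -2·6
    = 0 + 0 + -12 = -12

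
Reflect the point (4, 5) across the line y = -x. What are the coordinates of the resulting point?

Reflection across line y = -x: (4, 5) → (-5, -4)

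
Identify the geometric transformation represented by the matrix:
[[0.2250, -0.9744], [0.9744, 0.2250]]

This matrix represents: rotation by 77° counterclockwise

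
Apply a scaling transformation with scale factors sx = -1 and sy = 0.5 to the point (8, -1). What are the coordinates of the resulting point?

Scaling matrix:
[[-1, 0], [0, 0.50]]
Result: (8 × -1, -1 × 0.5) = (-8, -0.5)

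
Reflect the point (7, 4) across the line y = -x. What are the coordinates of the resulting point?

Reflection across line y = -x: (7, 4) → (-4, -7)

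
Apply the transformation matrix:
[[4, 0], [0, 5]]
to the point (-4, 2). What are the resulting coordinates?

Matrix multiplication:
[[4, 0], [0, 5]] × [-4, 2]ᵀ
= [(4)(-4) + (0)(2), (0)(-4) + (5)(2)]ᵀ
= [-16, 10]ᵀ
Result: (-16, 10)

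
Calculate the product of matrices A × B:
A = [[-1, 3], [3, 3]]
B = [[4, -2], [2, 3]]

Matrix multiplication:
C[0][0] = -1×4 + 3×2 = 2
C[0][1] = -1×-2 + 3×3 = 11
C[1][0] = 3×4 + 3×2 = 18
C[1][1] = 3×-2 + 3×3 = 3
Result: [[2, 11], [18, 3]]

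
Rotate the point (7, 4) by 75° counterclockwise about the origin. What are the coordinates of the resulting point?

Rotation matrix for 75°: [[cos 75°, -sin 75°], [sin 75°, cos 75°]] ≈ [[0.258819, -0.965926], [0.965926, 0.258819]]
[[0.258819, -0.965926], [0.965926, 0.258819]] × [7, 4]ᵀ ≈ [-2.0520, 7.7968]ᵀ
Result: (-2.0520, 7.7968)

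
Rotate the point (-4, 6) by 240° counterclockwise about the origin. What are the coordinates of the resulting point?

Rotation matrix for 240°: [[cos 240°, -sin 240°], [sin 240°, cos 240°]] ≈ [[-0.500000, 0.866025], [-0.866025, -0.500000]]
[[-0.500000, 0.866025], [-0.866025, -0.500000]] × [-4, 6]ᵀ ≈ [7.1962, 0.4641]ᵀ
Result: (7.1962, 0.4641)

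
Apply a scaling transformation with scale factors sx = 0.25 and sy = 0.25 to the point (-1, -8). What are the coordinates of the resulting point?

Scaling matrix:
[[0.25, 0], [0, 0.25]]
Result: (-1 × 0.25, -8 × 0.25) = (-0.25, -2)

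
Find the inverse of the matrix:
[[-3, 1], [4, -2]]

For [[a,b],[c,d]], inverse = (1/det)·[[d,-b],[-c,a]]
det = (-3)(-2) - (1)(4) = 6 - 4 = 2
Inverse = (1/2)·[[-2, -1], [-4, -3]]
= [[-1, -1/2], [-2, -3/2]]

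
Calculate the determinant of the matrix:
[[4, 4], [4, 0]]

For a 2×2 matrix [[a, b], [c, d]], det = ad - bc
det = (4)(0) - (4)(4) = 0 - 16 = -16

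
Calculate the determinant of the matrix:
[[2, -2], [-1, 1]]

For a 2×2 matrix [[a, b], [c, d]], det = ad - bc
det = (2)(1) - (-2)(-1) = 2 - 2 = 0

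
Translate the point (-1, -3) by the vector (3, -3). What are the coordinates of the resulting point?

Translation by (3, -3) (homogeneous matrix [[1, 0, 3], [0, 1, -3], [0, 0, 1]]):
x' = -1 + 3 = 2
y' = -3 + -3 = -6
Result: (2, -6)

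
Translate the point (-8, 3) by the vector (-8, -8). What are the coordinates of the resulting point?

Translation by (-8, -8) (homogeneous matrix [[1, 0, -8], [0, 1, -8], [0, 0, 1]]):
x' = -8 + -8 = -16
y' = 3 + -8 = -5
Result: (-16, -5)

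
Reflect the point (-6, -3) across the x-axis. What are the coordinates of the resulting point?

Reflection across x-axis: (-6, -3) → (-6, 3)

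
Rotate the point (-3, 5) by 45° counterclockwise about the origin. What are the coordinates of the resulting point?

Rotation matrix for 45°: [[cos 45°, -sin 45°], [sin 45°, cos 45°]] ≈ [[0.707107, -0.707107], [0.707107, 0.707107]]
[[0.707107, -0.707107], [0.707107, 0.707107]] × [-3, 5]ᵀ ≈ [-5.6569, 1.4142]ᵀ
Result: (-5.6569, 1.4142)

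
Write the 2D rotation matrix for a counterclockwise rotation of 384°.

Rotation matrix formula: [[cos θ, -sin θ], [sin θ, cos θ]]
For θ = 384°:
cos(384°) = 0.9135
sin(384°) = 0.4067
Result: [[0.9135, -0.4067], [0.4067, 0.9135]]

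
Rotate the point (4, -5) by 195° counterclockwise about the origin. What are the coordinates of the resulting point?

Rotation matrix for 195°: [[cos 195°, -sin 195°], [sin 195°, cos 195°]] ≈ [[-0.965926, 0.258819], [-0.258819, -0.965926]]
[[-0.965926, 0.258819], [-0.258819, -0.965926]] × [4, -5]ᵀ ≈ [-5.1578, 3.7944]ᵀ
Result: (-5.1578, 3.7944)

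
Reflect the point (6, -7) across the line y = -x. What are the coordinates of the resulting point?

Reflection across line y = -x: (6, -7) → (7, -6)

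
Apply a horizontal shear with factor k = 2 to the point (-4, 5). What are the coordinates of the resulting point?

Shear matrix for horizontal shear with factor k = 2:
[[1, 2], [0, 1]]
Result: (-4, 5) → (6, 5)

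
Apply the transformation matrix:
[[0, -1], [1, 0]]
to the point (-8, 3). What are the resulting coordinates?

Matrix multiplication:
[[0, -1], [1, 0]] × [-8, 3]ᵀ
= [(0)(-8) + (-1)(3), (1)(-8) + (0)(3)]ᵀ
= [-3, -8]ᵀ
Result: (-3, -8)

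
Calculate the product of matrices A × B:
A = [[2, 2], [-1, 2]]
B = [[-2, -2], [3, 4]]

Matrix multiplication:
C[0][0] = 2×-2 + 2×3 = 2
C[0][1] = 2×-2 + 2×4 = 4
C[1][0] = -1×-2 + 2×3 = 8
C[1][1] = -1×-2 + 2×4 = 10
Result: [[2, 4], [8, 10]]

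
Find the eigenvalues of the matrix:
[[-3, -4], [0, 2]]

Characteristic equation: det(A - λI) = 0
λ² - (trace)λ + (det) = 0
trace = -3 + 2 = -1, det = (-3)(2) - (-4)(0) = -6
λ² - (-1)λ + (-6) = 0
λ = (-1 ± √((-1)² - 4·(-6))) / 2 = (-1 ± √25) / 2
Solving: λ = -3, 2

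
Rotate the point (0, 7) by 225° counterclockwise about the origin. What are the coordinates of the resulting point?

Rotation matrix for 225°: [[cos 225°, -sin 225°], [sin 225°, cos 225°]] ≈ [[-0.707107, 0.707107], [-0.707107, -0.707107]]
[[-0.707107, 0.707107], [-0.707107, -0.707107]] × [0, 7]ᵀ ≈ [4.9497, -4.9497]ᵀ
Result: (4.9497, -4.9497)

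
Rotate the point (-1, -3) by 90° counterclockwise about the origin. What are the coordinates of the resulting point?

Rotation matrix for 90°: [[cos 90°, -sin 90°], [sin 90°, cos 90°]] = [[0, -1], [1, 0]]
[[0, -1], [1, 0]] × [-1, -3]ᵀ = [3, -1]ᵀ
Result: (3, -1)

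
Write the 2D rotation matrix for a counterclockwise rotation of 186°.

Rotation matrix formula: [[cos θ, -sin θ], [sin θ, cos θ]]
For θ = 186°:
cos(186°) = -0.9945
sin(186°) = -0.1045
Result: [[-0.9945, 0.1045], [-0.1045, -0.9945]]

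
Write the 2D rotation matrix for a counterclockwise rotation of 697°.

Rotation matrix formula: [[cos θ, -sin θ], [sin θ, cos θ]]
For θ = 697°:
cos(697°) = 0.9205
sin(697°) = -0.3907
Result: [[0.9205, 0.3907], [-0.3907, 0.9205]]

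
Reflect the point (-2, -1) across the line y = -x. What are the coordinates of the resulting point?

Reflection across line y = -x: (-2, -1) → (1, 2)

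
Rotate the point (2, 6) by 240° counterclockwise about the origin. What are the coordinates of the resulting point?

Rotation matrix for 240°: [[cos 240°, -sin 240°], [sin 240°, cos 240°]] ≈ [[-0.500000, 0.866025], [-0.866025, -0.500000]]
[[-0.500000, 0.866025], [-0.866025, -0.500000]] × [2, 6]ᵀ ≈ [4.1962, -4.7321]ᵀ
Result: (4.1962, -4.7321)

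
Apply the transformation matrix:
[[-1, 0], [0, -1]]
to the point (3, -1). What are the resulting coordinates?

Matrix multiplication:
[[-1, 0], [0, -1]] × [3, -1]ᵀ
= [(-1)(3) + (0)(-1), (0)(3) + (-1)(-1)]ᵀ
= [-3, 1]ᵀ
Result: (-3, 1)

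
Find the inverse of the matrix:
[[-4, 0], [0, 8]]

For [[a,b],[c,d]], inverse = (1/det)·[[d,-b],[-c,a]]
det = (-4)(8) - (0)(0) = -32 - 0 = -32
Inverse = (1/-32)·[[8, 0], [0, -4]]
= [[-1/4, 0], [0, 1/8]]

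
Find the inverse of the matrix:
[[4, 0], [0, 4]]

For [[a,b],[c,d]], inverse = (1/det)·[[d,-b],[-c,a]]
det = (4)(4) - (0)(0) = 16 - 0 = 16
Inverse = (1/16)·[[4, 0], [0, 4]]
= [[1/4, 0], [0, 1/4]]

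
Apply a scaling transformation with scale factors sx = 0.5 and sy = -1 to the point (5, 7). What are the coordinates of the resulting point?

Scaling matrix:
[[0.50, 0], [0, -1]]
Result: (5 × 0.5, 7 × -1) = (2.5, -7)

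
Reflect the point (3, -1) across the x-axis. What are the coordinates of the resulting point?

Reflection across x-axis: (3, -1) → (3, 1)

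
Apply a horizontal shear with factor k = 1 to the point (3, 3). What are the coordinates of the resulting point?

Shear matrix for horizontal shear with factor k = 1:
[[1, 1], [0, 1]]
Result: (3, 3) → (6, 3)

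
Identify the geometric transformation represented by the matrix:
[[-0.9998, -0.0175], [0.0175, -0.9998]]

This matrix represents: rotation by 179° counterclockwise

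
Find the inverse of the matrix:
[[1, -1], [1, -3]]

For [[a,b],[c,d]], inverse = (1/det)·[[d,-b],[-c,a]]
det = (1)(-3) - (-1)(1) = -3 - -1 = -2
Inverse = (1/-2)·[[-3, 1], [-1, 1]]
= [[3/2, -1/2], [1/2, -1/2]]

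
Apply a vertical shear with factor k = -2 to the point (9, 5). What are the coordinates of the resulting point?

Shear matrix for vertical shear with factor k = -2:
[[1, 0], [-2, 1]]
Result: (9, 5) → (9, -13)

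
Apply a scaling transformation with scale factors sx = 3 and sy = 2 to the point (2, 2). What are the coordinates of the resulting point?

Scaling matrix:
[[3, 0], [0, 2]]
Result: (2 × 3, 2 × 2) = (6, 4)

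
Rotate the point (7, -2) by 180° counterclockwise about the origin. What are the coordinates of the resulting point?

Rotation matrix for 180°: [[cos 180°, -sin 180°], [sin 180°, cos 180°]] = [[-1, 0], [0, -1]]
[[-1, 0], [0, -1]] × [7, -2]ᵀ = [-7, 2]ᵀ
Result: (-7, 2)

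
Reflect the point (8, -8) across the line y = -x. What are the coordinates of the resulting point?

Reflection across line y = -x: (8, -8) → (8, -8)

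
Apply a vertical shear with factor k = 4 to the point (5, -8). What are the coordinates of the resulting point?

Shear matrix for vertical shear with factor k = 4:
[[1, 0], [4, 1]]
Result: (5, -8) → (5, 12)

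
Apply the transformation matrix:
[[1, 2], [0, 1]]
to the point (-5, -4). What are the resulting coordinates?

Matrix multiplication:
[[1, 2], [0, 1]] × [-5, -4]ᵀ
= [(1)(-5) + (2)(-4), (0)(-5) + (1)(-4)]ᵀ
= [-13, -4]ᵀ
Result: (-13, -4)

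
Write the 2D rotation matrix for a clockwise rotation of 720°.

Rotation matrix formula: [[cos θ, -sin θ], [sin θ, cos θ]]
A clockwise rotation by 720° is equivalent to a counterclockwise rotation by -720°.
For θ = -720°:
cos(-720°) = 1
sin(-720°) = 0
Result: [[1, 0], [0, 1]]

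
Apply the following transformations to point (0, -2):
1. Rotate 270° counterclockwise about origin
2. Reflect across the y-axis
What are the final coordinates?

Step 1: Rotate 270° → (-2, 0)
Step 2: Reflect across y-axis → (2, 0)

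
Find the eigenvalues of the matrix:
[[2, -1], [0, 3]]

Characteristic equation: det(A - λI) = 0
λ² - (trace)λ + (det) = 0
trace = 2 + 3 = 5, det = (2)(3) - (-1)(0) = 6
λ² - (5)λ + (6) = 0
λ = (5 ± √((5)² - 4·(6))) / 2 = (5 ± √1) / 2
Solving: λ = 2, 3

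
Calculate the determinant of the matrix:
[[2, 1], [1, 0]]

For a 2×2 matrix [[a, b], [c, d]], det = ad - bc
det = (2)(0) - (1)(1) = 0 - 1 = -1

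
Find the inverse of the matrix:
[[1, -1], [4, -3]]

For [[a,b],[c,d]], inverse = (1/det)·[[d,-b],[-c,a]]
det = (1)(-3) - (-1)(4) = -3 - -4 = 1
Inverse = [[-3, 1], [-4, 1]]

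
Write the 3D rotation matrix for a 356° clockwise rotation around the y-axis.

Rotation matrix for clockwise 356° around y-axis:
A clockwise rotation by 356° is a counterclockwise rotation by -356°.
cos(-356°) = 0.9976, sin(-356°) = 0.0698
Result: [[0.9976, 0, 0.0698], [0, 1, 0], [-0.0698, 0, 0.9976]]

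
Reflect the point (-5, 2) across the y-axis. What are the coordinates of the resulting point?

Reflection across y-axis: (-5, 2) → (5, 2)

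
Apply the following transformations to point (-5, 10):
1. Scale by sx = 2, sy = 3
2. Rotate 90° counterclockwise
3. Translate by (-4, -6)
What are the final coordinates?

Step 1: Scale → (-10, 30)
Step 2: Rotate 90° → (-30, -10)
Step 3: Translate → (-34, -16)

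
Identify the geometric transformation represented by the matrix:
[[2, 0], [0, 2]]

This matrix represents: uniform scaling by factor 2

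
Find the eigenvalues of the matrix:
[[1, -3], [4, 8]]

Characteristic equation: det(A - λI) = 0
λ² - (trace)λ + (det) = 0
trace = 1 + 8 = 9, det = (1)(8) - (-3)(4) = 20
λ² - (9)λ + (20) = 0
λ = (9 ± √((9)² - 4·(20))) / 2 = (9 ± √1) / 2
Solving: λ = 4, 5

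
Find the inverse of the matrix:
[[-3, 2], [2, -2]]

For [[a,b],[c,d]], inverse = (1/det)·[[d,-b],[-c,a]]
det = (-3)(-2) - (2)(2) = 6 - 4 = 2
Inverse = (1/2)·[[-2, -2], [-2, -3]]
= [[-1, -1], [-1, -3/2]]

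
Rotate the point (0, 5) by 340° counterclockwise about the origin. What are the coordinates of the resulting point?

Rotation matrix for 340°: [[cos 340°, -sin 340°], [sin 340°, cos 340°]] ≈ [[0.939693, 0.342020], [-0.342020, 0.939693]]
[[0.939693, 0.342020], [-0.342020, 0.939693]] × [0, 5]ᵀ ≈ [1.7101, 4.6985]ᵀ
Result: (1.7101, 4.6985)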